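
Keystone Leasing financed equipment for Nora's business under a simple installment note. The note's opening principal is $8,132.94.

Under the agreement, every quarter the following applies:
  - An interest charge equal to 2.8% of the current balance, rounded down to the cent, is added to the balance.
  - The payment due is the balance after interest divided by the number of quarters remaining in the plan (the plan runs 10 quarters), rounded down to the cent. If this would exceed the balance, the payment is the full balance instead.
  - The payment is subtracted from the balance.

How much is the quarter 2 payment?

$859.47

Quarter 1: opening $8,132.94; interest $227.72 → $8,360.66; payment $836.06; balance $7,524.60
Quarter 2: opening $7,524.60; interest $210.68 → $7,735.28; payment $859.47; balance $6,875.81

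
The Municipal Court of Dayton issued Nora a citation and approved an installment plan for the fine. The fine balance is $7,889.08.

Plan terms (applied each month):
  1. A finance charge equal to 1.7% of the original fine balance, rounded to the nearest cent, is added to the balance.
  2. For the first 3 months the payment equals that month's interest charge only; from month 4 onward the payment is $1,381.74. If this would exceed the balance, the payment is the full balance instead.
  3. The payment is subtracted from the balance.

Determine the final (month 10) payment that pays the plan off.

# | Opening | Interest | Payment | End bal
1 | $7,889.08 | $134.11 | $134.11 | $7,889.08
2 | $7,889.08 | $134.11 | $134.11 | $7,889.08
3 | $7,889.08 | $134.11 | $134.11 | $7,889.08
4 | $7,889.08 | $134.11 | $1,381.74 | $6,641.45
5 | $6,641.45 | $134.11 | $1,381.74 | $5,393.82
6 | $5,393.82 | $134.11 | $1,381.74 | $4,146.19
7 | $4,146.19 | $134.11 | $1,381.74 | $2,898.56
8 | $2,898.56 | $134.11 | $1,381.74 | $1,650.93
9 | $1,650.93 | $134.11 | $1,381.74 | $403.30
10 | $403.30 | $134.11 | $537.41 | $0.00

$537.41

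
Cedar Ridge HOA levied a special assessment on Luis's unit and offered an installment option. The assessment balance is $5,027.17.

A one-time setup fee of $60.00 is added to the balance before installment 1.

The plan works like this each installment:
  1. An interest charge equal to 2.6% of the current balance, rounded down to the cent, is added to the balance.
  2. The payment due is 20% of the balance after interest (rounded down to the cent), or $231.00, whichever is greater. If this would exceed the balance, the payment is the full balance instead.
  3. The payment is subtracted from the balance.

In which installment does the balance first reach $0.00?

# | Opening | Interest | Payment | End bal
1 | $5,087.17 | $132.26 | $1,043.88 | $4,175.55
2 | $4,175.55 | $108.56 | $856.82 | $3,427.29
3 | $3,427.29 | $89.10 | $703.27 | $2,813.12
4 | $2,813.12 | $73.14 | $577.25 | $2,309.01
5 | $2,309.01 | $60.03 | $473.80 | $1,895.24
6 | $1,895.24 | $49.27 | $388.90 | $1,555.61
7 | $1,555.61 | $40.44 | $319.21 | $1,276.84
8 | $1,276.84 | $33.19 | $262.00 | $1,048.03
9 | $1,048.03 | $27.24 | $231.00 | $844.27
10 | $844.27 | $21.95 | $231.00 | $635.22
11 | $635.22 | $16.51 | $231.00 | $420.73
12 | $420.73 | $10.93 | $231.00 | $200.66
13 | $200.66 | $5.21 | $205.87 | $0.00
Balance reaches $0.00 in installment 13.

13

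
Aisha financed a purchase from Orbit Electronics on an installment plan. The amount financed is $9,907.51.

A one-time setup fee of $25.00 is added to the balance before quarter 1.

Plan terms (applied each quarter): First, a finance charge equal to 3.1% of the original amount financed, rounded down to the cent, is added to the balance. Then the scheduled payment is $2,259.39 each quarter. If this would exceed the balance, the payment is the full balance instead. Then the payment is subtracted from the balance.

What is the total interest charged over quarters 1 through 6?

Quarter 1: $9,932.51 +$307.13 interest = $10,239.64; pay $2,259.39 → $7,980.25
Quarter 2: $7,980.25 +$307.13 interest = $8,287.38; pay $2,259.39 → $6,027.99
Quarter 3: $6,027.99 +$307.13 interest = $6,335.12; pay $2,259.39 → $4,075.73
Quarter 4: $4,075.73 +$307.13 interest = $4,382.86; pay $2,259.39 → $2,123.47
Quarter 5: $2,123.47 +$307.13 interest = $2,430.60; pay $2,259.39 → $171.21
Quarter 6: $171.21 +$307.13 interest = $478.34; pay $478.34 → $0.00
Total interest: $307.13 + $307.13 + $307.13 + $307.13 + $307.13 + $307.13 = $1,842.78

$1,842.78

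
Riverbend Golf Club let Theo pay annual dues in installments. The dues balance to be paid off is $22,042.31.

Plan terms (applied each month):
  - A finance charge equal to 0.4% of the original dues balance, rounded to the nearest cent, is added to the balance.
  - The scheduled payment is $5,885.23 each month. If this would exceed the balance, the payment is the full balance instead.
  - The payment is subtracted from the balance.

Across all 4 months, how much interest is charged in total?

$352.68

Month 1: opening $22,042.31; interest $88.17 → $22,130.48; payment $5,885.23; balance $16,245.25
Month 2: opening $16,245.25; interest $88.17 → $16,333.42; payment $5,885.23; balance $10,448.19
Month 3: opening $10,448.19; interest $88.17 → $10,536.36; payment $5,885.23; balance $4,651.13
Month 4: opening $4,651.13; interest $88.17 → $4,739.30; payment $4,739.30; balance $0.00
Total interest: $88.17 + $88.17 + $88.17 + $88.17 = $352.68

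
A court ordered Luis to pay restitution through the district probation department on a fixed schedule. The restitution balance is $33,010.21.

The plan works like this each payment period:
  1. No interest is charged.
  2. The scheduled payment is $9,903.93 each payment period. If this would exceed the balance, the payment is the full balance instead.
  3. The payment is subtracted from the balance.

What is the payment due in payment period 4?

Payment period 1: opening $33,010.21; payment $9,903.93; balance $23,106.28
Payment period 2: opening $23,106.28; payment $9,903.93; balance $13,202.35
Payment period 3: opening $13,202.35; payment $9,903.93; balance $3,298.42
Payment period 4: opening $3,298.42; payment $3,298.42; balance $0.00

$3,298.42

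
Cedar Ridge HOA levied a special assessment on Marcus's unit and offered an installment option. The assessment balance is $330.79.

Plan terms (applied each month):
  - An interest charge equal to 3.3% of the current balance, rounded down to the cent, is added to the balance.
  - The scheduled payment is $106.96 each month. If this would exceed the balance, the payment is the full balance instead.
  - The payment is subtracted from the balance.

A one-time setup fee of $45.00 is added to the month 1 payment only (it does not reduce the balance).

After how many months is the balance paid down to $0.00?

4

# | Opening | Interest | Payment | Fee | End bal
1 | $330.79 | $10.91 | $106.96 | $45.00 | $234.74
2 | $234.74 | $7.74 | $106.96 | — | $135.52
3 | $135.52 | $4.47 | $106.96 | — | $33.03
4 | $33.03 | $1.08 | $34.11 | — | $0.00
Balance reaches $0.00 in month 4.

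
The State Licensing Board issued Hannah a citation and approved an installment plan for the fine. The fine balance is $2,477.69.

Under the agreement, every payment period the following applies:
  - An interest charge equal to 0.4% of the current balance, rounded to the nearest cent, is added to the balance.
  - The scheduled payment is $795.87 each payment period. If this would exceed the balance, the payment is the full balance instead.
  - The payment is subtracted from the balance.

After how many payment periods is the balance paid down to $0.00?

# | Opening | Interest | Payment | End bal
1 | $2,477.69 | $9.91 | $795.87 | $1,691.73
2 | $1,691.73 | $6.77 | $795.87 | $902.63
3 | $902.63 | $3.61 | $795.87 | $110.37
4 | $110.37 | $0.44 | $110.81 | $0.00
Balance reaches $0.00 in payment period 4.

4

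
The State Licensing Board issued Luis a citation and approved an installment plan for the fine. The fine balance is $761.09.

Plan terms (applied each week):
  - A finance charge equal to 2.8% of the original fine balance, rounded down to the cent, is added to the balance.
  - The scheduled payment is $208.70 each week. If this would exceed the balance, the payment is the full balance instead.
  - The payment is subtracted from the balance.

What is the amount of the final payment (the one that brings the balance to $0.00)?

Week 1: $761.09 +$21.31 interest = $782.40; pay $208.70 → $573.70
Week 2: $573.70 +$21.31 interest = $595.01; pay $208.70 → $386.31
Week 3: $386.31 +$21.31 interest = $407.62; pay $208.70 → $198.92
Week 4: $198.92 +$21.31 interest = $220.23; pay $208.70 → $11.53
Week 5: $11.53 +$21.31 interest = $32.84; pay $32.84 → $0.00

$32.84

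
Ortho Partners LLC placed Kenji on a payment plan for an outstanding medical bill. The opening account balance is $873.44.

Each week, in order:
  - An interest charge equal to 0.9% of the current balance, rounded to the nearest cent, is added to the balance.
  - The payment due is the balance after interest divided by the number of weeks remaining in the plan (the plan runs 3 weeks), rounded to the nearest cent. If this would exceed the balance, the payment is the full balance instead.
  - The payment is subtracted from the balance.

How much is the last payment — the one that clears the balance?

$299.08

# | Opening | Interest | Payment | End bal
1 | $873.44 | $7.86 | $293.77 | $587.53
2 | $587.53 | $5.29 | $296.41 | $296.41
3 | $296.41 | $2.67 | $299.08 | $0.00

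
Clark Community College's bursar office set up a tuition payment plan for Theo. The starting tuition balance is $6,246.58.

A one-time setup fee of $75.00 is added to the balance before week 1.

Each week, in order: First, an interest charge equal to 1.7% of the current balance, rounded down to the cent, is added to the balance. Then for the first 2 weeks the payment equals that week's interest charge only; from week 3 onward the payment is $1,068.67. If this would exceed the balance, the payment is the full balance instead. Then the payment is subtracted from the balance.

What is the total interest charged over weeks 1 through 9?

$614.10

Week 1: opening $6,321.58; interest $107.46 → $6,429.04; payment $107.46; balance $6,321.58
Week 2: opening $6,321.58; interest $107.46 → $6,429.04; payment $107.46; balance $6,321.58
Week 3: opening $6,321.58; interest $107.46 → $6,429.04; payment $1,068.67; balance $5,360.37
Week 4: opening $5,360.37; interest $91.12 → $5,451.49; payment $1,068.67; balance $4,382.82
Week 5: opening $4,382.82; interest $74.50 → $4,457.32; payment $1,068.67; balance $3,388.65
Week 6: opening $3,388.65; interest $57.60 → $3,446.25; payment $1,068.67; balance $2,377.58
Week 7: opening $2,377.58; interest $40.41 → $2,417.99; payment $1,068.67; balance $1,349.32
Week 8: opening $1,349.32; interest $22.93 → $1,372.25; payment $1,068.67; balance $303.58
Week 9: opening $303.58; interest $5.16 → $308.74; payment $308.74; balance $0.00
Total interest: $107.46 + $107.46 + $107.46 + $91.12 + $74.50 + $57.60 + $40.41 + $22.93 + $5.16 = $614.10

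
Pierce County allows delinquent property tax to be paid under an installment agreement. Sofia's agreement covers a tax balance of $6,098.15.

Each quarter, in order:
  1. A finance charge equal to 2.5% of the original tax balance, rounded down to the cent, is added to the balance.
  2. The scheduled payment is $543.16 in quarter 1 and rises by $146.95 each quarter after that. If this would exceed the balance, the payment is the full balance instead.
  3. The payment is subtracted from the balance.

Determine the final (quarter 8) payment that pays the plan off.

$429.68

Quarter 1: opening $6,098.15; interest $152.45 → $6,250.60; payment $543.16; balance $5,707.44
Quarter 2: opening $5,707.44; interest $152.45 → $5,859.89; payment $690.11; balance $5,169.78
Quarter 3: opening $5,169.78; interest $152.45 → $5,322.23; payment $837.06; balance $4,485.17
Quarter 4: opening $4,485.17; interest $152.45 → $4,637.62; payment $984.01; balance $3,653.61
Quarter 5: opening $3,653.61; interest $152.45 → $3,806.06; payment $1,130.96; balance $2,675.10
Quarter 6: opening $2,675.10; interest $152.45 → $2,827.55; payment $1,277.91; balance $1,549.64
Quarter 7: opening $1,549.64; interest $152.45 → $1,702.09; payment $1,424.86; balance $277.23
Quarter 8: opening $277.23; interest $152.45 → $429.68; payment $429.68; balance $0.00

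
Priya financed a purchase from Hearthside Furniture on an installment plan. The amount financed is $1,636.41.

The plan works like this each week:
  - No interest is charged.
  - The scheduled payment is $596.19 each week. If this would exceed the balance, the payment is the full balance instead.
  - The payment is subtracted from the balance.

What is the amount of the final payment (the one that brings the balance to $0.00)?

$444.03

Week 1: $1,636.41 − $596.19 → $1,040.22
Week 2: $1,040.22 − $596.19 → $444.03
Week 3: $444.03 − $444.03 → $0.00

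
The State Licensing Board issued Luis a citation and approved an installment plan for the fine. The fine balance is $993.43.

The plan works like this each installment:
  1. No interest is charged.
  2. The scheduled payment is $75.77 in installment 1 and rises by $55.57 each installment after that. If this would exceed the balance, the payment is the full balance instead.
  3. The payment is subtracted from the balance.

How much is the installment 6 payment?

Installment 1: $993.43 − $75.77 → $917.66
Installment 2: $917.66 − $131.34 → $786.32
Installment 3: $786.32 − $186.91 → $599.41
Installment 4: $599.41 − $242.48 → $356.93
Installment 5: $356.93 − $298.05 → $58.88
Installment 6: $58.88 − $58.88 → $0.00

$58.88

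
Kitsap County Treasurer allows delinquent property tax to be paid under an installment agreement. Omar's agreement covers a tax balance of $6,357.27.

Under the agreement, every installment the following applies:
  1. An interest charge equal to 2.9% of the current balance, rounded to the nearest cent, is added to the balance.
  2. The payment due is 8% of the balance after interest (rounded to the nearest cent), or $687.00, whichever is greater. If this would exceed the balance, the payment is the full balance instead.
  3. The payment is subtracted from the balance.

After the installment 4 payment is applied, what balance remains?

# | Opening | Interest | Payment | End bal
1 | $6,357.27 | $184.36 | $687.00 | $5,854.63
2 | $5,854.63 | $169.78 | $687.00 | $5,337.41
3 | $5,337.41 | $154.78 | $687.00 | $4,805.19
4 | $4,805.19 | $139.35 | $687.00 | $4,257.54

$4,257.54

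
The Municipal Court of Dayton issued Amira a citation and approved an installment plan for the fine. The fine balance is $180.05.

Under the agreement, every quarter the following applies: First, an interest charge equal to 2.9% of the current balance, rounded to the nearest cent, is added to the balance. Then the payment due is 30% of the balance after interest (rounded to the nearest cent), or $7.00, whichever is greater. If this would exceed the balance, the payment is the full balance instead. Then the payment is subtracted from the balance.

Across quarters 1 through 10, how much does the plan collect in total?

# | Opening | Interest | Payment | End bal
1 | $180.05 | $5.22 | $55.58 | $129.69
2 | $129.69 | $3.76 | $40.04 | $93.41
3 | $93.41 | $2.71 | $28.84 | $67.28
4 | $67.28 | $1.95 | $20.77 | $48.46
5 | $48.46 | $1.41 | $14.96 | $34.91
6 | $34.91 | $1.01 | $10.78 | $25.14
7 | $25.14 | $0.73 | $7.76 | $18.11
8 | $18.11 | $0.53 | $7.00 | $11.64
9 | $11.64 | $0.34 | $7.00 | $4.98
10 | $4.98 | $0.14 | $5.12 | $0.00
Total paid: $197.85

$197.85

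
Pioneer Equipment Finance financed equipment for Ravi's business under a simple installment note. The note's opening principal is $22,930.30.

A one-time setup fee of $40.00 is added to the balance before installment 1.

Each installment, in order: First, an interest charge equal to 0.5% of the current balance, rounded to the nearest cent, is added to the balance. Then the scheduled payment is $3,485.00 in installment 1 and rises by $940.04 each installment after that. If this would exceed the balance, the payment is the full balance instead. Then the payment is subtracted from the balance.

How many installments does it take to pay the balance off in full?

Installment 1: $22,970.30 +$114.85 interest = $23,085.15; pay $3,485.00 → $19,600.15
Installment 2: $19,600.15 +$98.00 interest = $19,698.15; pay $4,425.04 → $15,273.11
Installment 3: $15,273.11 +$76.37 interest = $15,349.48; pay $5,365.08 → $9,984.40
Installment 4: $9,984.40 +$49.92 interest = $10,034.32; pay $6,305.12 → $3,729.20
Installment 5: $3,729.20 +$18.65 interest = $3,747.85; pay $3,747.85 → $0.00
Balance reaches $0.00 in installment 5.

5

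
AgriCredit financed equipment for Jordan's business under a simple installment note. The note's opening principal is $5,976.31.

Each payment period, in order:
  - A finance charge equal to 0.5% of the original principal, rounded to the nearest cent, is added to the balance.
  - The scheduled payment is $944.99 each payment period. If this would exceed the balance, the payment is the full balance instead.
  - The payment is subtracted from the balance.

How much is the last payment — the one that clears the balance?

Payment period 1: opening $5,976.31; interest $29.88 → $6,006.19; payment $944.99; balance $5,061.20
Payment period 2: opening $5,061.20; interest $29.88 → $5,091.08; payment $944.99; balance $4,146.09
Payment period 3: opening $4,146.09; interest $29.88 → $4,175.97; payment $944.99; balance $3,230.98
Payment period 4: opening $3,230.98; interest $29.88 → $3,260.86; payment $944.99; balance $2,315.87
Payment period 5: opening $2,315.87; interest $29.88 → $2,345.75; payment $944.99; balance $1,400.76
Payment period 6: opening $1,400.76; interest $29.88 → $1,430.64; payment $944.99; balance $485.65
Payment period 7: opening $485.65; interest $29.88 → $515.53; payment $515.53; balance $0.00

$515.53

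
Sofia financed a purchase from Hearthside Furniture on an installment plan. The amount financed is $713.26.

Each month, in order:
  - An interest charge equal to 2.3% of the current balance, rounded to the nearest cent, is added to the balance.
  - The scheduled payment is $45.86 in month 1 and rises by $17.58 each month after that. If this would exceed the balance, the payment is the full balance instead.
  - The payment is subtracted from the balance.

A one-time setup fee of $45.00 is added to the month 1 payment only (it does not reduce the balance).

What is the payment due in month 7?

$151.34

Month 1: opening $713.26; interest $16.40 → $729.66; payment $45.86 (+ $45.00 fee); balance $683.80
Month 2: opening $683.80; interest $15.73 → $699.53; payment $63.44; balance $636.09
Month 3: opening $636.09; interest $14.63 → $650.72; payment $81.02; balance $569.70
Month 4: opening $569.70; interest $13.10 → $582.80; payment $98.60; balance $484.20
Month 5: opening $484.20; interest $11.14 → $495.34; payment $116.18; balance $379.16
Month 6: opening $379.16; interest $8.72 → $387.88; payment $133.76; balance $254.12
Month 7: opening $254.12; interest $5.84 → $259.96; payment $151.34; balance $108.62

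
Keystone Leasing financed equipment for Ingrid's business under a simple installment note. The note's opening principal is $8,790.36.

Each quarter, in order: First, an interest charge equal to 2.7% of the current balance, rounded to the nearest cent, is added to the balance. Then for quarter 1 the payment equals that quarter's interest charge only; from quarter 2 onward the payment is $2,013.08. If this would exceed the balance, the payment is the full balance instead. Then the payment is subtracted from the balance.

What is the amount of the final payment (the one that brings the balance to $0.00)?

$1,432.17

# | Opening | Interest | Payment | End bal
1 | $8,790.36 | $237.34 | $237.34 | $8,790.36
2 | $8,790.36 | $237.34 | $2,013.08 | $7,014.62
3 | $7,014.62 | $189.39 | $2,013.08 | $5,190.93
4 | $5,190.93 | $140.16 | $2,013.08 | $3,318.01
5 | $3,318.01 | $89.59 | $2,013.08 | $1,394.52
6 | $1,394.52 | $37.65 | $1,432.17 | $0.00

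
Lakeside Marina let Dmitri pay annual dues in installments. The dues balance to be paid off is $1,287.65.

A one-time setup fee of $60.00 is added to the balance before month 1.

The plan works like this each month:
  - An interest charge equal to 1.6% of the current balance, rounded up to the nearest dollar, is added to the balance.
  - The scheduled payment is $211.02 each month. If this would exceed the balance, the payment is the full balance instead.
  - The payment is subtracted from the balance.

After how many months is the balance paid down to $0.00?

Month 1: $1,347.65 +$22.00 interest = $1,369.65; pay $211.02 → $1,158.63
Month 2: $1,158.63 +$19.00 interest = $1,177.63; pay $211.02 → $966.61
Month 3: $966.61 +$16.00 interest = $982.61; pay $211.02 → $771.59
Month 4: $771.59 +$13.00 interest = $784.59; pay $211.02 → $573.57
Month 5: $573.57 +$10.00 interest = $583.57; pay $211.02 → $372.55
Month 6: $372.55 +$6.00 interest = $378.55; pay $211.02 → $167.53
Month 7: $167.53 +$3.00 interest = $170.53; pay $170.53 → $0.00
Balance reaches $0.00 in month 7.

7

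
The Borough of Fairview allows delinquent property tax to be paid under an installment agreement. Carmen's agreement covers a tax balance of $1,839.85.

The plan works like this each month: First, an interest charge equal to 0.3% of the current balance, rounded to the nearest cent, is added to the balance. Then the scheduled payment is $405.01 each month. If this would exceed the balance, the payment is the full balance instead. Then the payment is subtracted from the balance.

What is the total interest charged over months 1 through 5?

Month 1: $1,839.85 +$5.52 interest = $1,845.37; pay $405.01 → $1,440.36
Month 2: $1,440.36 +$4.32 interest = $1,444.68; pay $405.01 → $1,039.67
Month 3: $1,039.67 +$3.12 interest = $1,042.79; pay $405.01 → $637.78
Month 4: $637.78 +$1.91 interest = $639.69; pay $405.01 → $234.68
Month 5: $234.68 +$0.70 interest = $235.38; pay $235.38 → $0.00
Total interest: $5.52 + $4.32 + $3.12 + $1.91 + $0.70 = $15.57

$15.57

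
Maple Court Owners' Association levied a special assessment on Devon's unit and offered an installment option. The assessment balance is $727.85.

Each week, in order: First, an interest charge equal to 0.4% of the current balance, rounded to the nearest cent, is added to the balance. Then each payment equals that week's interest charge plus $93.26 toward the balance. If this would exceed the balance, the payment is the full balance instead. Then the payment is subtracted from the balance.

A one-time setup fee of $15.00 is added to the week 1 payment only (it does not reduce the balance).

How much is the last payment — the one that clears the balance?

Week 1: opening $727.85; interest $2.91 → $730.76; payment $96.17 (+ $15.00 fee); balance $634.59
Week 2: opening $634.59; interest $2.54 → $637.13; payment $95.80; balance $541.33
Week 3: opening $541.33; interest $2.17 → $543.50; payment $95.43; balance $448.07
Week 4: opening $448.07; interest $1.79 → $449.86; payment $95.05; balance $354.81
Week 5: opening $354.81; interest $1.42 → $356.23; payment $94.68; balance $261.55
Week 6: opening $261.55; interest $1.05 → $262.60; payment $94.31; balance $168.29
Week 7: opening $168.29; interest $0.67 → $168.96; payment $93.93; balance $75.03
Week 8: opening $75.03; interest $0.30 → $75.33; payment $75.33; balance $0.00

$75.33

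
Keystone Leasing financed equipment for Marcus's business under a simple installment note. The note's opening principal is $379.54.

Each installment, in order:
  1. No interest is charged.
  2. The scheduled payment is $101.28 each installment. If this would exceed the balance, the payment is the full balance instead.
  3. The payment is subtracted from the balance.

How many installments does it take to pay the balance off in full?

4

Installment 1: $379.54 − $101.28 → $278.26
Installment 2: $278.26 − $101.28 → $176.98
Installment 3: $176.98 − $101.28 → $75.70
Installment 4: $75.70 − $75.70 → $0.00
Balance reaches $0.00 in installment 4.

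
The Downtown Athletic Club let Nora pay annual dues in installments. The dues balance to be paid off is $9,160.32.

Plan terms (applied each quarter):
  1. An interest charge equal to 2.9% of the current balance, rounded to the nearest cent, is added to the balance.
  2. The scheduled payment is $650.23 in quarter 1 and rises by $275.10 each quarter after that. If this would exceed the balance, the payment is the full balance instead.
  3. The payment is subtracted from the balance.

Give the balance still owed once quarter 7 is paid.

$157.83

Quarter 1: opening $9,160.32; interest $265.65 → $9,425.97; payment $650.23; balance $8,775.74
Quarter 2: opening $8,775.74; interest $254.50 → $9,030.24; payment $925.33; balance $8,104.91
Quarter 3: opening $8,104.91; interest $235.04 → $8,339.95; payment $1,200.43; balance $7,139.52
Quarter 4: opening $7,139.52; interest $207.05 → $7,346.57; payment $1,475.53; balance $5,871.04
Quarter 5: opening $5,871.04; interest $170.26 → $6,041.30; payment $1,750.63; balance $4,290.67
Quarter 6: opening $4,290.67; interest $124.43 → $4,415.10; payment $2,025.73; balance $2,389.37
Quarter 7: opening $2,389.37; interest $69.29 → $2,458.66; payment $2,300.83; balance $157.83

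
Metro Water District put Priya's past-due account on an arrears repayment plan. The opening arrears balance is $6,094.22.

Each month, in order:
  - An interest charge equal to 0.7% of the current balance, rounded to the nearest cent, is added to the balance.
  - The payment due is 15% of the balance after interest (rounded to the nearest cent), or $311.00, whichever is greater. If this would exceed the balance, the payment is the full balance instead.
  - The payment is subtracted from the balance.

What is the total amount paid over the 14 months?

$6,347.07

Month 1: opening $6,094.22; interest $42.66 → $6,136.88; payment $920.53; balance $5,216.35
Month 2: opening $5,216.35; interest $36.51 → $5,252.86; payment $787.93; balance $4,464.93
Month 3: opening $4,464.93; interest $31.25 → $4,496.18; payment $674.43; balance $3,821.75
Month 4: opening $3,821.75; interest $26.75 → $3,848.50; payment $577.28; balance $3,271.22
Month 5: opening $3,271.22; interest $22.90 → $3,294.12; payment $494.12; balance $2,800.00
Month 6: opening $2,800.00; interest $19.60 → $2,819.60; payment $422.94; balance $2,396.66
Month 7: opening $2,396.66; interest $16.78 → $2,413.44; payment $362.02; balance $2,051.42
Month 8: opening $2,051.42; interest $14.36 → $2,065.78; payment $311.00; balance $1,754.78
Month 9: opening $1,754.78; interest $12.28 → $1,767.06; payment $311.00; balance $1,456.06
Month 10: opening $1,456.06; interest $10.19 → $1,466.25; payment $311.00; balance $1,155.25
Month 11: opening $1,155.25; interest $8.09 → $1,163.34; payment $311.00; balance $852.34
Month 12: opening $852.34; interest $5.97 → $858.31; payment $311.00; balance $547.31
Month 13: opening $547.31; interest $3.83 → $551.14; payment $311.00; balance $240.14
Month 14: opening $240.14; interest $1.68 → $241.82; payment $241.82; balance $0.00
Total paid: $6,347.07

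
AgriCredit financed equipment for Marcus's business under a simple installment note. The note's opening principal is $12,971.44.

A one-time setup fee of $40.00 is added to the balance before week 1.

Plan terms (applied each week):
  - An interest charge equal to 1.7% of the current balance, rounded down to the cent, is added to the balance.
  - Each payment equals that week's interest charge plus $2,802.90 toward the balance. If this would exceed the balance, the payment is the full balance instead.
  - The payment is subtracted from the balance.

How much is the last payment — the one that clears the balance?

$1,830.43

Week 1: opening $13,011.44; interest $221.19 → $13,232.63; payment $3,024.09; balance $10,208.54
Week 2: opening $10,208.54; interest $173.54 → $10,382.08; payment $2,976.44; balance $7,405.64
Week 3: opening $7,405.64; interest $125.89 → $7,531.53; payment $2,928.79; balance $4,602.74
Week 4: opening $4,602.74; interest $78.24 → $4,680.98; payment $2,881.14; balance $1,799.84
Week 5: opening $1,799.84; interest $30.59 → $1,830.43; payment $1,830.43; balance $0.00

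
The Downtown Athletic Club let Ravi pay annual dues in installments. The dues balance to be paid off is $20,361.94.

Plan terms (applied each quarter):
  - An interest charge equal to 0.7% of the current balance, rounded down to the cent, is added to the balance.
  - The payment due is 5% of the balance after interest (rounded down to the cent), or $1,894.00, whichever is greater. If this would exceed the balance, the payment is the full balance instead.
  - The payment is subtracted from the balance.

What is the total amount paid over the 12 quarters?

# | Opening | Interest | Payment | End bal
1 | $20,361.94 | $142.53 | $1,894.00 | $18,610.47
2 | $18,610.47 | $130.27 | $1,894.00 | $16,846.74
3 | $16,846.74 | $117.92 | $1,894.00 | $15,070.66
4 | $15,070.66 | $105.49 | $1,894.00 | $13,282.15
5 | $13,282.15 | $92.97 | $1,894.00 | $11,481.12
6 | $11,481.12 | $80.36 | $1,894.00 | $9,667.48
7 | $9,667.48 | $67.67 | $1,894.00 | $7,841.15
8 | $7,841.15 | $54.88 | $1,894.00 | $6,002.03
9 | $6,002.03 | $42.01 | $1,894.00 | $4,150.04
10 | $4,150.04 | $29.05 | $1,894.00 | $2,285.09
11 | $2,285.09 | $15.99 | $1,894.00 | $407.08
12 | $407.08 | $2.84 | $409.92 | $0.00
Total paid: $21,243.92

$21,243.92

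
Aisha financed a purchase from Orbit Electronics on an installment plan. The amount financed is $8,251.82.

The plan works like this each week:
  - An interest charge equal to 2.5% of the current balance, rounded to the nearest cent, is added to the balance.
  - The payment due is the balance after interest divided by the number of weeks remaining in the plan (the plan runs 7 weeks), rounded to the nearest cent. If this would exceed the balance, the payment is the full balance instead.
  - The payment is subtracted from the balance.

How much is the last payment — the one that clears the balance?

# | Opening | Interest | Payment | End bal
1 | $8,251.82 | $206.30 | $1,208.30 | $7,249.82
2 | $7,249.82 | $181.25 | $1,238.51 | $6,192.56
3 | $6,192.56 | $154.81 | $1,269.47 | $5,077.90
4 | $5,077.90 | $126.95 | $1,301.21 | $3,903.64
5 | $3,903.64 | $97.59 | $1,333.74 | $2,667.49
6 | $2,667.49 | $66.69 | $1,367.09 | $1,367.09
7 | $1,367.09 | $34.18 | $1,401.27 | $0.00

$1,401.27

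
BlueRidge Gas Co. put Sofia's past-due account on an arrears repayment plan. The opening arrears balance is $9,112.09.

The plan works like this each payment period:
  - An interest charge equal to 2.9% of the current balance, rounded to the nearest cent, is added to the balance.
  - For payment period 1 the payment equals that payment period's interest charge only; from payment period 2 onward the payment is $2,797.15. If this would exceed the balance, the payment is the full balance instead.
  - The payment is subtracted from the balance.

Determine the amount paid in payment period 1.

# | Opening | Interest | Payment | End bal
1 | $9,112.09 | $264.25 | $264.25 | $9,112.09

$264.25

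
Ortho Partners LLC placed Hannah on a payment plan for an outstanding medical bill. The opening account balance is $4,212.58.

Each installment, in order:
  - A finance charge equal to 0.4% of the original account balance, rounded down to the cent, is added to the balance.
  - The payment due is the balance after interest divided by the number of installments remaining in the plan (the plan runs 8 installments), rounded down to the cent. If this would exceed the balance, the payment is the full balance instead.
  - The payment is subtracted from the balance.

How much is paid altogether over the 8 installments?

# | Opening | Interest | Payment | End bal
1 | $4,212.58 | $16.85 | $528.67 | $3,700.76
2 | $3,700.76 | $16.85 | $531.08 | $3,186.53
3 | $3,186.53 | $16.85 | $533.89 | $2,669.49
4 | $2,669.49 | $16.85 | $537.26 | $2,149.08
5 | $2,149.08 | $16.85 | $541.48 | $1,624.45
6 | $1,624.45 | $16.85 | $547.10 | $1,094.20
7 | $1,094.20 | $16.85 | $555.52 | $555.53
8 | $555.53 | $16.85 | $572.38 | $0.00
Total paid: $4,347.38

$4,347.38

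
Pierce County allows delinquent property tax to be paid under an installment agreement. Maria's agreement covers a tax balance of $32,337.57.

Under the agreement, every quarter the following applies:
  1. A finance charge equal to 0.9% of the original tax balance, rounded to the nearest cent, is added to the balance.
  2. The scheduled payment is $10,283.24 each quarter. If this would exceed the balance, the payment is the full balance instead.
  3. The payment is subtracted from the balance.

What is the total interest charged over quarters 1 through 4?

# | Opening | Interest | Payment | End bal
1 | $32,337.57 | $291.04 | $10,283.24 | $22,345.37
2 | $22,345.37 | $291.04 | $10,283.24 | $12,353.17
3 | $12,353.17 | $291.04 | $10,283.24 | $2,360.97
4 | $2,360.97 | $291.04 | $2,652.01 | $0.00
Total interest: $291.04 + $291.04 + $291.04 + $291.04 = $1,164.16

$1,164.16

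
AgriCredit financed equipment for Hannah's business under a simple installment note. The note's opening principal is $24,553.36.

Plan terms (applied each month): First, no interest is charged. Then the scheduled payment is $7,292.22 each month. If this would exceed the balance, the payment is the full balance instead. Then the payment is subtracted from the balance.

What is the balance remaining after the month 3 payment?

$2,676.70

# | Opening | Payment | End bal
1 | $24,553.36 | $7,292.22 | $17,261.14
2 | $17,261.14 | $7,292.22 | $9,968.92
3 | $9,968.92 | $7,292.22 | $2,676.70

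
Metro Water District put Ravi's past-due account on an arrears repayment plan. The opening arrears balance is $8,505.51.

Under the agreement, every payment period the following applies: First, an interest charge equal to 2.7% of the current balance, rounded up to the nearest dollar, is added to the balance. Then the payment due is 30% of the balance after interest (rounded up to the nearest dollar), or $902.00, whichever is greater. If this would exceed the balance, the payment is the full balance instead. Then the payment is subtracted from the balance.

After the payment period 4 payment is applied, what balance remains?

Payment period 1: opening $8,505.51; interest $230.00 → $8,735.51; payment $2,621.00; balance $6,114.51
Payment period 2: opening $6,114.51; interest $166.00 → $6,280.51; payment $1,885.00; balance $4,395.51
Payment period 3: opening $4,395.51; interest $119.00 → $4,514.51; payment $1,355.00; balance $3,159.51
Payment period 4: opening $3,159.51; interest $86.00 → $3,245.51; payment $974.00; balance $2,271.51

$2,271.51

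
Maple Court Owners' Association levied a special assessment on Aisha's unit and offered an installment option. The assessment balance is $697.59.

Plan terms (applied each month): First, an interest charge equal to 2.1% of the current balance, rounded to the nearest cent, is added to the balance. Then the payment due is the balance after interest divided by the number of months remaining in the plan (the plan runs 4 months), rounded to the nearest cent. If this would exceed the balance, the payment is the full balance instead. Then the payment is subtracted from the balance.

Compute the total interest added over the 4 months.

# | Opening | Interest | Payment | End bal
1 | $697.59 | $14.65 | $178.06 | $534.18
2 | $534.18 | $11.22 | $181.80 | $363.60
3 | $363.60 | $7.64 | $185.62 | $185.62
4 | $185.62 | $3.90 | $189.52 | $0.00
Total interest: $14.65 + $11.22 + $7.64 + $3.90 = $37.41

$37.41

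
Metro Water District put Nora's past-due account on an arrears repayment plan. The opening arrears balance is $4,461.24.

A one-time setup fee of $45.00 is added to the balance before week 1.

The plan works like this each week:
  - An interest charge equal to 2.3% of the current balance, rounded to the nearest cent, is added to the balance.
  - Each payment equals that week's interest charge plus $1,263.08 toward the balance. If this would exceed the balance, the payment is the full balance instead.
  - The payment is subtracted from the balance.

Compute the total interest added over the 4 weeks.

Week 1: opening $4,506.24; interest $103.64 → $4,609.88; payment $1,366.72; balance $3,243.16
Week 2: opening $3,243.16; interest $74.59 → $3,317.75; payment $1,337.67; balance $1,980.08
Week 3: opening $1,980.08; interest $45.54 → $2,025.62; payment $1,308.62; balance $717.00
Week 4: opening $717.00; interest $16.49 → $733.49; payment $733.49; balance $0.00
Total interest: $103.64 + $74.59 + $45.54 + $16.49 = $240.26

$240.26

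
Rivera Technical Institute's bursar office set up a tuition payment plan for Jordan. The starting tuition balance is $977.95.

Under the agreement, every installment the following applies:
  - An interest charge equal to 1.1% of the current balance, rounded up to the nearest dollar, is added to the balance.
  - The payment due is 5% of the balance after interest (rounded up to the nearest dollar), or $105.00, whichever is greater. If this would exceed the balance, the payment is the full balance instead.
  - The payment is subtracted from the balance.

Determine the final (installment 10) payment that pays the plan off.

# | Opening | Interest | Payment | End bal
1 | $977.95 | $11.00 | $105.00 | $883.95
2 | $883.95 | $10.00 | $105.00 | $788.95
3 | $788.95 | $9.00 | $105.00 | $692.95
4 | $692.95 | $8.00 | $105.00 | $595.95
5 | $595.95 | $7.00 | $105.00 | $497.95
6 | $497.95 | $6.00 | $105.00 | $398.95
7 | $398.95 | $5.00 | $105.00 | $298.95
8 | $298.95 | $4.00 | $105.00 | $197.95
9 | $197.95 | $3.00 | $105.00 | $95.95
10 | $95.95 | $2.00 | $97.95 | $0.00

$97.95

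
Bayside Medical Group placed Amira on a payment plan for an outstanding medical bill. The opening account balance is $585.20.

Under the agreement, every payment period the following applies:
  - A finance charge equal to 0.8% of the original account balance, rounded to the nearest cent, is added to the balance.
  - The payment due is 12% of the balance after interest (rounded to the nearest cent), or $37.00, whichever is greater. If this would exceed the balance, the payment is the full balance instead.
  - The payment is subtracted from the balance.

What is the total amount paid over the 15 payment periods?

$655.40

Payment period 1: opening $585.20; interest $4.68 → $589.88; payment $70.79; balance $519.09
Payment period 2: opening $519.09; interest $4.68 → $523.77; payment $62.85; balance $460.92
Payment period 3: opening $460.92; interest $4.68 → $465.60; payment $55.87; balance $409.73
Payment period 4: opening $409.73; interest $4.68 → $414.41; payment $49.73; balance $364.68
Payment period 5: opening $364.68; interest $4.68 → $369.36; payment $44.32; balance $325.04
Payment period 6: opening $325.04; interest $4.68 → $329.72; payment $39.57; balance $290.15
Payment period 7: opening $290.15; interest $4.68 → $294.83; payment $37.00; balance $257.83
Payment period 8: opening $257.83; interest $4.68 → $262.51; payment $37.00; balance $225.51
Payment period 9: opening $225.51; interest $4.68 → $230.19; payment $37.00; balance $193.19
Payment period 10: opening $193.19; interest $4.68 → $197.87; payment $37.00; balance $160.87
Payment period 11: opening $160.87; interest $4.68 → $165.55; payment $37.00; balance $128.55
Payment period 12: opening $128.55; interest $4.68 → $133.23; payment $37.00; balance $96.23
Payment period 13: opening $96.23; interest $4.68 → $100.91; payment $37.00; balance $63.91
Payment period 14: opening $63.91; interest $4.68 → $68.59; payment $37.00; balance $31.59
Payment period 15: opening $31.59; interest $4.68 → $36.27; payment $36.27; balance $0.00
Total paid: $655.40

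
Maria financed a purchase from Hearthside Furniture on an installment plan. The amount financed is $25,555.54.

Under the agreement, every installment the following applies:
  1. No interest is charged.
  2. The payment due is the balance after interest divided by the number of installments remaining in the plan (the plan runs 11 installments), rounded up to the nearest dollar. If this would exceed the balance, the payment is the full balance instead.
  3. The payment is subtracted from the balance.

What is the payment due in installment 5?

$2,323.00

Installment 1: opening $25,555.54; payment $2,324.00; balance $23,231.54
Installment 2: opening $23,231.54; payment $2,324.00; balance $20,907.54
Installment 3: opening $20,907.54; payment $2,324.00; balance $18,583.54
Installment 4: opening $18,583.54; payment $2,323.00; balance $16,260.54
Installment 5: opening $16,260.54; payment $2,323.00; balance $13,937.54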